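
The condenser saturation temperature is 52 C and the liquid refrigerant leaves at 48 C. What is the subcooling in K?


Subcooling = T_cond - T_liquid
Subcooling = 52 - 48
Subcooling = 4 K

4


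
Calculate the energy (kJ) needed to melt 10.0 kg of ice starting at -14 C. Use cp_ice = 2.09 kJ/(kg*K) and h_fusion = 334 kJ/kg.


Sensible heat = cp * dT = 2.09 * 14 = 29.26 kJ/kg
Total per kg = 29.26 + 334 = 363.26 kJ/kg
Q = m * total = 10.0 * 363.26
Q = 3632.6 kJ

3632.6


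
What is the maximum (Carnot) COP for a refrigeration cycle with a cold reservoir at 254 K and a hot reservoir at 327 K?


dT = 327 - 254 = 73 K
COP_carnot = T_cold / dT = 254 / 73
COP_carnot = 3.479

3.479


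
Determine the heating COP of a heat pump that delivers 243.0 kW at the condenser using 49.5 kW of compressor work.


COP_hp = Q_cond / W
COP_hp = 243.0 / 49.5
COP_hp = 4.909

4.909


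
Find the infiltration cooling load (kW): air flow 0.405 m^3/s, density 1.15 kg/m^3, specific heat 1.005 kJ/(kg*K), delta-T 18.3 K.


Q = V_dot * rho * cp * dT
Q = 0.405 * 1.15 * 1.005 * 18.3
Q = 8.566 kW

8.566


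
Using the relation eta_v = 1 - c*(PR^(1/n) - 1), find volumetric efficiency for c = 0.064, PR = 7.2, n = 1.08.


PR^(1/n) = 7.2^(1/1.08) = 6.22051563
eta_v = 1 - 0.064 * (6.22051563 - 1)
eta_v = 0.6659

0.6659


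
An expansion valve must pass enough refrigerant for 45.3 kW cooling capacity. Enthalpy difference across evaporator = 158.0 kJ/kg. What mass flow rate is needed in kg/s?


m_dot = Q / dh
m_dot = 45.3 / 158.0
m_dot = 0.2867 kg/s

0.2867


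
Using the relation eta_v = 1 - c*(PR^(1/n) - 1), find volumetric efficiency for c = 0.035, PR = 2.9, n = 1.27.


PR^(1/n) = 2.9^(1/1.27) = 2.31255948
eta_v = 1 - 0.035 * (2.31255948 - 1)
eta_v = 0.9541

0.9541


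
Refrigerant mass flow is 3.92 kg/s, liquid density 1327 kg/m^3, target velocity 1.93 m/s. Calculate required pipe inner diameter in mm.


A = m_dot / (rho * v) = 3.92 / (1327 * 1.93) = 0.001530586347 m^2
d = sqrt(4*A/pi) * 1000
d = 44.1 mm

44.1


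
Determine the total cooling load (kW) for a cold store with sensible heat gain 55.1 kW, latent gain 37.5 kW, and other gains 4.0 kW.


Q_total = Q_s + Q_l + Q_misc
Q_total = 55.1 + 37.5 + 4.0
Q_total = 96.6 kW

96.6


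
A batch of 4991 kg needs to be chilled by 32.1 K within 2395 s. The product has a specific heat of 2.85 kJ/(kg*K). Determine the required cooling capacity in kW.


Q = m * cp * dT / t
Q = 4991 * 2.85 * 32.1 / 2395
Q = 190.648 kW

190.648


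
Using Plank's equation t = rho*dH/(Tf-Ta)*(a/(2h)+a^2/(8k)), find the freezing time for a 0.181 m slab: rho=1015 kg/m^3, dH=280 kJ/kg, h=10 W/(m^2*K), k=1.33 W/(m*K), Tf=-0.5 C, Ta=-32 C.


dT = -0.5 - (-32) = 31.5 K
term1 = a/(2h) = 0.181/(2*10) = 0.00905
term2 = a^2/(8k) = 0.181^2/(8*1.33) = 0.003079041353
t = rho*dH*1000/dT * (term1 + term2)
t = 1015*280*1000/31.5 * (0.00905 + 0.003079041353)
t = 109431 s

109431


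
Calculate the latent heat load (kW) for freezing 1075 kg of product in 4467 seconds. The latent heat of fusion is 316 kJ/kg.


Q_lat = m * h_fg / t
Q_lat = 1075 * 316 / 4467
Q_lat = 76.05 kW

76.05


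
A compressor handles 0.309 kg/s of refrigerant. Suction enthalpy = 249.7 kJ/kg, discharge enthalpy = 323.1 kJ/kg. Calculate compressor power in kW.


dh = 323.1 - 249.7 = 73.4 kJ/kg
W = m_dot * dh = 0.309 * 73.4 = 22.68 kW

22.68


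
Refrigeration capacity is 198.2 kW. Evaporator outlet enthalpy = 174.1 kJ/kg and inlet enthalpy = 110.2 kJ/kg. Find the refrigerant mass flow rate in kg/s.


dh = 174.1 - 110.2 = 63.9 kJ/kg
m_dot = Q / dh = 198.2 / 63.9 = 3.1017 kg/s

3.1017


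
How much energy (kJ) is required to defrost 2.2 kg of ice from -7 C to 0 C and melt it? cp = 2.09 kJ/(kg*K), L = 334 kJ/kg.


Sensible heat = cp * dT = 2.09 * 7 = 14.63 kJ/kg
Total per kg = 14.63 + 334 = 348.63 kJ/kg
Q = m * total = 2.2 * 348.63
Q = 767.0 kJ

767.0


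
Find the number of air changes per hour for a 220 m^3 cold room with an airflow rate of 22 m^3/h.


ACH = flow / volume
ACH = 22 / 220
ACH = 0.1

0.1


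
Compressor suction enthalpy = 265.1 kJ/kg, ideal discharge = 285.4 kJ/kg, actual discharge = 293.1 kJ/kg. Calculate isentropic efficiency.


dh_ideal = 285.4 - 265.1 = 20.3 kJ/kg
dh_actual = 293.1 - 265.1 = 28.0 kJ/kg
eta_s = dh_ideal / dh_actual = 20.3 / 28.0
eta_s = 0.725

0.725


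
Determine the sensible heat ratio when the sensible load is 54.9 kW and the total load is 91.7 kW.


SHR = Q_sensible / Q_total
SHR = 54.9 / 91.7
SHR = 0.599

0.599


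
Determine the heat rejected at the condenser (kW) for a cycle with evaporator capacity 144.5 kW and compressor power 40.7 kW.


Q_cond = Q_evap + W
Q_cond = 144.5 + 40.7
Q_cond = 185.2 kW

185.2


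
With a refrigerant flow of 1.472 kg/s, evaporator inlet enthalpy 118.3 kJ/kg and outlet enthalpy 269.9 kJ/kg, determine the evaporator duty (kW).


dh = 269.9 - 118.3 = 151.6 kJ/kg
Q_evap = m_dot * dh = 1.472 * 151.6
Q_evap = 223.16 kW

223.16


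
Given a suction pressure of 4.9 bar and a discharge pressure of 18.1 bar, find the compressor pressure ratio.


PR = P_high / P_low
PR = 18.1 / 4.9
PR = 3.694

3.694


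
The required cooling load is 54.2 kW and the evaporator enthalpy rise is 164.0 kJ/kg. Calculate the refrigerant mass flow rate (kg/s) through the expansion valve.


m_dot = Q / dh
m_dot = 54.2 / 164.0
m_dot = 0.3305 kg/s

0.3305


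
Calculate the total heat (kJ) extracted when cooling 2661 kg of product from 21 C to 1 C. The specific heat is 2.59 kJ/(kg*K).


dT = 21 - (1) = 20 K
Q = m * cp * dT = 2661 * 2.59 * 20
Q = 137840 kJ

137840


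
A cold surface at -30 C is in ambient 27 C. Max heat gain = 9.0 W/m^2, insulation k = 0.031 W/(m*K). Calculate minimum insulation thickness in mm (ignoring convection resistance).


dT = 27 - (-30) = 57 K
thickness = k * dT / q_max * 1000
thickness = 0.031 * 57 / 9.0 * 1000
thickness = 196.3 mm

196.3


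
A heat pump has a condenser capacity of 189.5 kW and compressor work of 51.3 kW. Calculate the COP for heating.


COP_hp = Q_cond / W
COP_hp = 189.5 / 51.3
COP_hp = 3.694

3.694


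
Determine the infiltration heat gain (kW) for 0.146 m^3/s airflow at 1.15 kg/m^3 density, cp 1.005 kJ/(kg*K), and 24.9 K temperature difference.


Q = V_dot * rho * cp * dT
Q = 0.146 * 1.15 * 1.005 * 24.9
Q = 4.202 kW

4.202


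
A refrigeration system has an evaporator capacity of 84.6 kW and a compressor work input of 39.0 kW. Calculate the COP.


COP = Q_evap / W
COP = 84.6 / 39.0
COP = 2.169

2.169


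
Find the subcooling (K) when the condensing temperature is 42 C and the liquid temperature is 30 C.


Subcooling = T_cond - T_liquid
Subcooling = 42 - 30
Subcooling = 12 K

12


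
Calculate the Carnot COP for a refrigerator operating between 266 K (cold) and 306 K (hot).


dT = 306 - 266 = 40 K
COP_carnot = T_cold / dT = 266 / 40
COP_carnot = 6.65

6.65


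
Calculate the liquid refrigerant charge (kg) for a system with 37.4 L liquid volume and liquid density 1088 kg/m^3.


Charge = V * rho / 1000
Charge = 37.4 * 1088 / 1000
Charge = 40.69 kg

40.69


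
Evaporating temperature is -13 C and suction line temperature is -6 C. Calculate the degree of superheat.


Superheat = T_suction - T_evap
Superheat = -6 - (-13)
Superheat = 7 K

7


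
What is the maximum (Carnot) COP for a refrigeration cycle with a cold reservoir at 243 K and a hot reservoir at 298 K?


dT = 298 - 243 = 55 K
COP_carnot = T_cold / dT = 243 / 55
COP_carnot = 4.418

4.418


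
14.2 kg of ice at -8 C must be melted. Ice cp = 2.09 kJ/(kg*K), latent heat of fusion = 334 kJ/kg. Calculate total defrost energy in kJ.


Sensible heat = cp * dT = 2.09 * 8 = 16.72 kJ/kg
Total per kg = 16.72 + 334 = 350.72 kJ/kg
Q = m * total = 14.2 * 350.72
Q = 4980.2 kJ

4980.2


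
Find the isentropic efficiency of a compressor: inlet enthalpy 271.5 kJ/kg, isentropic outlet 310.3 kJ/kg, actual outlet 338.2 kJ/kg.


dh_ideal = 310.3 - 271.5 = 38.8 kJ/kg
dh_actual = 338.2 - 271.5 = 66.7 kJ/kg
eta_s = dh_ideal / dh_actual = 38.8 / 66.7
eta_s = 0.5817

0.5817


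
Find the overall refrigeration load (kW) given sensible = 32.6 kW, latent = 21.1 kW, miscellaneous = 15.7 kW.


Q_total = Q_s + Q_l + Q_misc
Q_total = 32.6 + 21.1 + 15.7
Q_total = 69.4 kW

69.4


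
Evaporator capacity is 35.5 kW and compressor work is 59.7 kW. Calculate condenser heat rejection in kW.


Q_cond = Q_evap + W
Q_cond = 35.5 + 59.7
Q_cond = 95.2 kW

95.2


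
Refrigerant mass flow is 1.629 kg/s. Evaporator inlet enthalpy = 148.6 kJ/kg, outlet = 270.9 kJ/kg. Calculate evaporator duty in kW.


dh = 270.9 - 148.6 = 122.3 kJ/kg
Q_evap = m_dot * dh = 1.629 * 122.3
Q_evap = 199.23 kW

199.23


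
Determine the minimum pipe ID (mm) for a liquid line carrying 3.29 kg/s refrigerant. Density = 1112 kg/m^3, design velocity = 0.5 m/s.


A = m_dot / (rho * v) = 3.29 / (1112 * 0.5) = 0.005917266187 m^2
d = sqrt(4*A/pi) * 1000
d = 86.8 mm

86.8


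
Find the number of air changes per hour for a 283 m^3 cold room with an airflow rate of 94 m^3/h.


ACH = flow / volume
ACH = 94 / 283
ACH = 0.332

0.332


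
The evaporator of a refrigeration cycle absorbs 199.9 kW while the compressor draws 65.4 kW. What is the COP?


COP = Q_evap / W
COP = 199.9 / 65.4
COP = 3.057

3.057


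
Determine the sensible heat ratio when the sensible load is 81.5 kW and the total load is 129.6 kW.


SHR = Q_sensible / Q_total
SHR = 81.5 / 129.6
SHR = 0.629

0.629


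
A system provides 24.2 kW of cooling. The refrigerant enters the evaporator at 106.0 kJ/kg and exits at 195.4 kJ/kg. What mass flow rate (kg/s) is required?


dh = 195.4 - 106.0 = 89.4 kJ/kg
m_dot = Q / dh = 24.2 / 89.4 = 0.2707 kg/s

0.2707


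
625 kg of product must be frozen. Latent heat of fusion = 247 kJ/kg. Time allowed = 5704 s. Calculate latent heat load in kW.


Q_lat = m * h_fg / t
Q_lat = 625 * 247 / 5704
Q_lat = 27.06 kW

27.06


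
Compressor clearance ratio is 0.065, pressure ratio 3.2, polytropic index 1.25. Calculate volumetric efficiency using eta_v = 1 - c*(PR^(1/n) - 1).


PR^(1/n) = 3.2^(1/1.25) = 2.53582911
eta_v = 1 - 0.065 * (2.53582911 - 1)
eta_v = 0.9002

0.9002


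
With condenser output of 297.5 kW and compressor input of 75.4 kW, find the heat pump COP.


COP_hp = Q_cond / W
COP_hp = 297.5 / 75.4
COP_hp = 3.946

3.946


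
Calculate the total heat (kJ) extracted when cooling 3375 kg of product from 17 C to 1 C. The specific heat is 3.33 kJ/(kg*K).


dT = 17 - (1) = 16 K
Q = m * cp * dT = 3375 * 3.33 * 16
Q = 179820 kJ

179820


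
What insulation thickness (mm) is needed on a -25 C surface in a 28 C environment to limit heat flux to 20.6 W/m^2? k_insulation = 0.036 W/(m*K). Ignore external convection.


dT = 28 - (-25) = 53 K
thickness = k * dT / q_max * 1000
thickness = 0.036 * 53 / 20.6 * 1000
thickness = 92.6 mm

92.6


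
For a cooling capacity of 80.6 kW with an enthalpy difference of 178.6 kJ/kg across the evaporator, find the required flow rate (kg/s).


m_dot = Q / dh
m_dot = 80.6 / 178.6
m_dot = 0.4513 kg/s

0.4513


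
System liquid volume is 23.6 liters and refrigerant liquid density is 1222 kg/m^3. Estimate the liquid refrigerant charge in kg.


Charge = V * rho / 1000
Charge = 23.6 * 1222 / 1000
Charge = 28.84 kg

28.84


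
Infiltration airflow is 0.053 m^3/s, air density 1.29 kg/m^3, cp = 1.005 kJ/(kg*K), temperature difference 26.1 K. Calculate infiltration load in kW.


Q = V_dot * rho * cp * dT
Q = 0.053 * 1.29 * 1.005 * 26.1
Q = 1.793 kW

1.793


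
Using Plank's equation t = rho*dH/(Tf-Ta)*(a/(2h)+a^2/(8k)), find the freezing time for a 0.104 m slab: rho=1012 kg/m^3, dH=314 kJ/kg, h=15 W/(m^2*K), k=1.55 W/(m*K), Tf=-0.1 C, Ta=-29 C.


dT = -0.1 - (-29) = 28.9 K
term1 = a/(2h) = 0.104/(2*15) = 0.003466666667
term2 = a^2/(8k) = 0.104^2/(8*1.55) = 0.0008722580645
t = rho*dH*1000/dT * (term1 + term2)
t = 1012*314*1000/28.9 * (0.003466666667 + 0.0008722580645)
t = 47708 s

47708


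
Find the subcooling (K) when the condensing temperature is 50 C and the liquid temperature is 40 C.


Subcooling = T_cond - T_liquid
Subcooling = 50 - 40
Subcooling = 10 K

10


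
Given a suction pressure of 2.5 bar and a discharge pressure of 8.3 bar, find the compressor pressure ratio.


PR = P_high / P_low
PR = 8.3 / 2.5
PR = 3.32

3.32


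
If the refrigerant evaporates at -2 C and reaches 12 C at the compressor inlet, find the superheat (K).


Superheat = T_suction - T_evap
Superheat = 12 - (-2)
Superheat = 14 K

14


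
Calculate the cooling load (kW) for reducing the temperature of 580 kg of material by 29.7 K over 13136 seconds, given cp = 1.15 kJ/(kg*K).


Q = m * cp * dT / t
Q = 580 * 1.15 * 29.7 / 13136
Q = 1.508 kW

1.508


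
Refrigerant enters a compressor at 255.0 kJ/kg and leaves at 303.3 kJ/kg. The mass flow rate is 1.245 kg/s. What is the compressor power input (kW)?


dh = 303.3 - 255.0 = 48.3 kJ/kg
W = m_dot * dh = 1.245 * 48.3 = 60.13 kW

60.13


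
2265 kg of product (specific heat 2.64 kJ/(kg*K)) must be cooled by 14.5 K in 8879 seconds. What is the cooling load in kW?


Q = m * cp * dT / t
Q = 2265 * 2.64 * 14.5 / 8879
Q = 9.765 kW

9.765


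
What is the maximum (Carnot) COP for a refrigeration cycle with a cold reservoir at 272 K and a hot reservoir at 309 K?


dT = 309 - 272 = 37 K
COP_carnot = T_cold / dT = 272 / 37
COP_carnot = 7.351

7.351


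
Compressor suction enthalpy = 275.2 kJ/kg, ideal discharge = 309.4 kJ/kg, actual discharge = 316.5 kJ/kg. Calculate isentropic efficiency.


dh_ideal = 309.4 - 275.2 = 34.2 kJ/kg
dh_actual = 316.5 - 275.2 = 41.3 kJ/kg
eta_s = dh_ideal / dh_actual = 34.2 / 41.3
eta_s = 0.8281

0.8281


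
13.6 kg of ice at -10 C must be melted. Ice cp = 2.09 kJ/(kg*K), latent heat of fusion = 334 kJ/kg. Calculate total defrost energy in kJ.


Sensible heat = cp * dT = 2.09 * 10 = 20.9 kJ/kg
Total per kg = 20.9 + 334 = 354.9 kJ/kg
Q = m * total = 13.6 * 354.9
Q = 4826.6 kJ

4826.6


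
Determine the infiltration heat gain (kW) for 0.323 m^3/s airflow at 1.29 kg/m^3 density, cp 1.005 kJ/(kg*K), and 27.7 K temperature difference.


Q = V_dot * rho * cp * dT
Q = 0.323 * 1.29 * 1.005 * 27.7
Q = 11.599 kW

11.599


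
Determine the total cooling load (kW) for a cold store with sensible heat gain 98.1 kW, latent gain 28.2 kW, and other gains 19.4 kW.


Q_total = Q_s + Q_l + Q_misc
Q_total = 98.1 + 28.2 + 19.4
Q_total = 145.7 kW

145.7


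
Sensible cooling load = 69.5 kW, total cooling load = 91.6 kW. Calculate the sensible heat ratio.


SHR = Q_sensible / Q_total
SHR = 69.5 / 91.6
SHR = 0.759

0.759


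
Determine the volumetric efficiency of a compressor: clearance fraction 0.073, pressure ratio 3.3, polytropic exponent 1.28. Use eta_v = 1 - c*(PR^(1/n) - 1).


PR^(1/n) = 3.3^(1/1.28) = 2.54149357
eta_v = 1 - 0.073 * (2.54149357 - 1)
eta_v = 0.8875

0.8875


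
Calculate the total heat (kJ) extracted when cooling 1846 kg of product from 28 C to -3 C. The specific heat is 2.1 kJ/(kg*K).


dT = 28 - (-3) = 31 K
Q = m * cp * dT = 1846 * 2.1 * 31
Q = 120175 kJ

120175


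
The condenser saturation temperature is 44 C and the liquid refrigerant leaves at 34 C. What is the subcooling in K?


Subcooling = T_cond - T_liquid
Subcooling = 44 - 34
Subcooling = 10 K

10


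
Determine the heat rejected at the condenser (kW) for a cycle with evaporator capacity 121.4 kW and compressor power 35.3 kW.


Q_cond = Q_evap + W
Q_cond = 121.4 + 35.3
Q_cond = 156.7 kW

156.7


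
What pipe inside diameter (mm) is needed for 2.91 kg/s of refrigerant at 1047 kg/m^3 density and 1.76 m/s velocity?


A = m_dot / (rho * v) = 2.91 / (1047 * 1.76) = 0.001579187288 m^2
d = sqrt(4*A/pi) * 1000
d = 44.8 mm

44.8


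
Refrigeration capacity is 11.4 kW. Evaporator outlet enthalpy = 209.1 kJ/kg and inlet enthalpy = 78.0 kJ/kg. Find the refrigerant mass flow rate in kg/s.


dh = 209.1 - 78.0 = 131.1 kJ/kg
m_dot = Q / dh = 11.4 / 131.1 = 0.087 kg/s

0.087


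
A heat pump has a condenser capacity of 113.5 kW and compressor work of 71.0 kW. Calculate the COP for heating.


COP_hp = Q_cond / W
COP_hp = 113.5 / 71.0
COP_hp = 1.599

1.599


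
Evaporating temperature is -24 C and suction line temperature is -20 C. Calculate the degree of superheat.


Superheat = T_suction - T_evap
Superheat = -20 - (-24)
Superheat = 4 K

4


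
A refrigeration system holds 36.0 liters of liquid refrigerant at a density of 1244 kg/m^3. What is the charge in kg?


Charge = V * rho / 1000
Charge = 36.0 * 1244 / 1000
Charge = 44.78 kg

44.78


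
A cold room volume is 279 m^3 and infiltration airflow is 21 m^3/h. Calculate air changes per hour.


ACH = flow / volume
ACH = 21 / 279
ACH = 0.075

0.075


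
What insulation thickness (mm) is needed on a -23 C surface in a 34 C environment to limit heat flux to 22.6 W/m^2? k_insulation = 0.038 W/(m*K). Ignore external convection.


dT = 34 - (-23) = 57 K
thickness = k * dT / q_max * 1000
thickness = 0.038 * 57 / 22.6 * 1000
thickness = 95.8 mm

95.8


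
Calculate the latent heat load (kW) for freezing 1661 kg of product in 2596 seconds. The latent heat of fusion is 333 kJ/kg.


Q_lat = m * h_fg / t
Q_lat = 1661 * 333 / 2596
Q_lat = 213.06 kW

213.06


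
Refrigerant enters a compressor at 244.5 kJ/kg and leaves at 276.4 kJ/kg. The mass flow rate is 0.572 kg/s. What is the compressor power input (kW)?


dh = 276.4 - 244.5 = 31.9 kJ/kg
W = m_dot * dh = 0.572 * 31.9 = 18.25 kW

18.25


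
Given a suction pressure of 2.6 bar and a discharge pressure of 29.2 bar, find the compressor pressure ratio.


PR = P_high / P_low
PR = 29.2 / 2.6
PR = 11.231

11.231


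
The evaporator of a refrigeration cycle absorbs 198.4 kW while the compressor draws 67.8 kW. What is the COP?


COP = Q_evap / W
COP = 198.4 / 67.8
COP = 2.926

2.926


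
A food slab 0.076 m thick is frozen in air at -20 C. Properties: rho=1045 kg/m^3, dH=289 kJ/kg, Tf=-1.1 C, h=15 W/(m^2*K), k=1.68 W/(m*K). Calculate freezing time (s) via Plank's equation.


dT = -1.1 - (-20) = 18.9 K
term1 = a/(2h) = 0.076/(2*15) = 0.002533333333
term2 = a^2/(8k) = 0.076^2/(8*1.68) = 0.0004297619048
t = rho*dH*1000/dT * (term1 + term2)
t = 1045*289*1000/18.9 * (0.002533333333 + 0.0004297619048)
t = 47348 s

47348


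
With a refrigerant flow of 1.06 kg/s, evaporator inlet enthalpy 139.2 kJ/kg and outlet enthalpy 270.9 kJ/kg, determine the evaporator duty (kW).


dh = 270.9 - 139.2 = 131.7 kJ/kg
Q_evap = m_dot * dh = 1.06 * 131.7
Q_evap = 139.6 kW

139.6


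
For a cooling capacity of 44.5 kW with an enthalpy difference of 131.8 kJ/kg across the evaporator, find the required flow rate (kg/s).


m_dot = Q / dh
m_dot = 44.5 / 131.8
m_dot = 0.3376 kg/s

0.3376


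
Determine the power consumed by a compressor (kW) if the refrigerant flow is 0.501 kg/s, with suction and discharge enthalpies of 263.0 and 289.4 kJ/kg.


dh = 289.4 - 263.0 = 26.4 kJ/kg
W = m_dot * dh = 0.501 * 26.4 = 13.23 kW

13.23


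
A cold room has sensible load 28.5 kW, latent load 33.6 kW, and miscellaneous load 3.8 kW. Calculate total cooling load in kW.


Q_total = Q_s + Q_l + Q_misc
Q_total = 28.5 + 33.6 + 3.8
Q_total = 65.9 kW

65.9


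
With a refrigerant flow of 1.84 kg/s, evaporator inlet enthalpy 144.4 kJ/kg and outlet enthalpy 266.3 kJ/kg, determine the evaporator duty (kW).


dh = 266.3 - 144.4 = 121.9 kJ/kg
Q_evap = m_dot * dh = 1.84 * 121.9
Q_evap = 224.3 kW

224.3


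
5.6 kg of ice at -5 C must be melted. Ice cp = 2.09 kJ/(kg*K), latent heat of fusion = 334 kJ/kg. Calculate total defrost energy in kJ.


Sensible heat = cp * dT = 2.09 * 5 = 10.45 kJ/kg
Total per kg = 10.45 + 334 = 344.45 kJ/kg
Q = m * total = 5.6 * 344.45
Q = 1928.9 kJ

1928.9


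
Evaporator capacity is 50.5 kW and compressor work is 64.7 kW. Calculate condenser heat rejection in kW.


Q_cond = Q_evap + W
Q_cond = 50.5 + 64.7
Q_cond = 115.2 kW

115.2


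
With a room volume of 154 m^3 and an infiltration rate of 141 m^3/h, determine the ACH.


ACH = flow / volume
ACH = 141 / 154
ACH = 0.916

0.916


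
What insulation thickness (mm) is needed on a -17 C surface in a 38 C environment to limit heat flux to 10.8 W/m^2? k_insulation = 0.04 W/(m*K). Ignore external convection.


dT = 38 - (-17) = 55 K
thickness = k * dT / q_max * 1000
thickness = 0.04 * 55 / 10.8 * 1000
thickness = 203.7 mm

203.7


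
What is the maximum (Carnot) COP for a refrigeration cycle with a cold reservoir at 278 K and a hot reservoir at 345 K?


dT = 345 - 278 = 67 K
COP_carnot = T_cold / dT = 278 / 67
COP_carnot = 4.149

4.149


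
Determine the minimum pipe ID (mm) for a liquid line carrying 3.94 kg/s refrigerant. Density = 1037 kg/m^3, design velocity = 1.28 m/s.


A = m_dot / (rho * v) = 3.94 / (1037 * 1.28) = 0.002968297975 m^2
d = sqrt(4*A/pi) * 1000
d = 61.5 mm

61.5


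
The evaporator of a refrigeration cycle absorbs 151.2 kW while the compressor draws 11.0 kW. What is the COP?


COP = Q_evap / W
COP = 151.2 / 11.0
COP = 13.745

13.745


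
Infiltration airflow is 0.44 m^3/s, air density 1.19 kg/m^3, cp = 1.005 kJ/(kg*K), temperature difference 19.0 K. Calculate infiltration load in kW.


Q = V_dot * rho * cp * dT
Q = 0.44 * 1.19 * 1.005 * 19.0
Q = 9.998 kW

9.998


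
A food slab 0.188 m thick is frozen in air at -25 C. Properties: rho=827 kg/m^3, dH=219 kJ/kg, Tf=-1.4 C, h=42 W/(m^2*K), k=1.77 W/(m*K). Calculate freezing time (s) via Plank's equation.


dT = -1.4 - (-25) = 23.6 K
term1 = a/(2h) = 0.188/(2*42) = 0.002238095238
term2 = a^2/(8k) = 0.188^2/(8*1.77) = 0.002496045198
t = rho*dH*1000/dT * (term1 + term2)
t = 827*219*1000/23.6 * (0.002238095238 + 0.002496045198)
t = 36331 s

36331


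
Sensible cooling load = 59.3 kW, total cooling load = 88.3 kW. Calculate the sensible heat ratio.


SHR = Q_sensible / Q_total
SHR = 59.3 / 88.3
SHR = 0.672

0.672


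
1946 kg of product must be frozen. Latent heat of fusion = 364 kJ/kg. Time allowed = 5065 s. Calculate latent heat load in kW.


Q_lat = m * h_fg / t
Q_lat = 1946 * 364 / 5065
Q_lat = 139.85 kW

139.85


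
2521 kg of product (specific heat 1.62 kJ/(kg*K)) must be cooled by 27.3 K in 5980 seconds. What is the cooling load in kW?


Q = m * cp * dT / t
Q = 2521 * 1.62 * 27.3 / 5980
Q = 18.644 kW

18.644


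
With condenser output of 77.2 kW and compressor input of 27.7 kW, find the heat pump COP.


COP_hp = Q_cond / W
COP_hp = 77.2 / 27.7
COP_hp = 2.787

2.787


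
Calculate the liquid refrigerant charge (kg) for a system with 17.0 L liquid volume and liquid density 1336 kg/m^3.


Charge = V * rho / 1000
Charge = 17.0 * 1336 / 1000
Charge = 22.71 kg

22.71


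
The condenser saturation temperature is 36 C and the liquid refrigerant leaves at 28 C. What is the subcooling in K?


Subcooling = T_cond - T_liquid
Subcooling = 36 - 28
Subcooling = 8 K

8


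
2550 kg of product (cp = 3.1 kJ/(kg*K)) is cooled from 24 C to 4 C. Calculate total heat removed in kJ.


dT = 24 - (4) = 20 K
Q = m * cp * dT = 2550 * 3.1 * 20
Q = 158100 kJ

158100


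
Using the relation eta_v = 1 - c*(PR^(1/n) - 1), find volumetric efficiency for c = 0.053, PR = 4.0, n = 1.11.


PR^(1/n) = 4.0^(1/1.11) = 3.48655394
eta_v = 1 - 0.053 * (3.48655394 - 1)
eta_v = 0.8682

0.8682


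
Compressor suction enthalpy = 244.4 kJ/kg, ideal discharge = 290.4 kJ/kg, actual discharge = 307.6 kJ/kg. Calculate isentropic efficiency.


dh_ideal = 290.4 - 244.4 = 46.0 kJ/kg
dh_actual = 307.6 - 244.4 = 63.2 kJ/kg
eta_s = dh_ideal / dh_actual = 46.0 / 63.2
eta_s = 0.7278

0.7278


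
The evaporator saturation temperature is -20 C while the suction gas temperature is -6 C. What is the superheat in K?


Superheat = T_suction - T_evap
Superheat = -6 - (-20)
Superheat = 14 K

14


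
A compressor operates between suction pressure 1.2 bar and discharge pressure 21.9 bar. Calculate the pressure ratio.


PR = P_high / P_low
PR = 21.9 / 1.2
PR = 18.25

18.25


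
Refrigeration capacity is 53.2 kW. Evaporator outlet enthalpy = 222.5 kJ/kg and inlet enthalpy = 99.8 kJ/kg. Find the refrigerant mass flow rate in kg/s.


dh = 222.5 - 99.8 = 122.7 kJ/kg
m_dot = Q / dh = 53.2 / 122.7 = 0.4336 kg/s

0.4336


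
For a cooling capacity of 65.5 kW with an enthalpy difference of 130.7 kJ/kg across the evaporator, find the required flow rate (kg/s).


m_dot = Q / dh
m_dot = 65.5 / 130.7
m_dot = 0.5011 kg/s

0.5011


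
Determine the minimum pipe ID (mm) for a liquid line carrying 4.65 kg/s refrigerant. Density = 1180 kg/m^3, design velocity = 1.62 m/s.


A = m_dot / (rho * v) = 4.65 / (1180 * 1.62) = 0.002432517263 m^2
d = sqrt(4*A/pi) * 1000
d = 55.7 mm

55.7


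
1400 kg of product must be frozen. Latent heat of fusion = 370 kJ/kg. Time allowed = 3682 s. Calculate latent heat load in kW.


Q_lat = m * h_fg / t
Q_lat = 1400 * 370 / 3682
Q_lat = 140.68 kW

140.68


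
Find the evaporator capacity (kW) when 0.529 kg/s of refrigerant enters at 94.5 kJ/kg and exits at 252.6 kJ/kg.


dh = 252.6 - 94.5 = 158.1 kJ/kg
Q_evap = m_dot * dh = 0.529 * 158.1
Q_evap = 83.63 kW

83.63


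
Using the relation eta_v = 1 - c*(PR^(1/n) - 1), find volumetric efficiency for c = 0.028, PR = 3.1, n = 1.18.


PR^(1/n) = 3.1^(1/1.18) = 2.60860436
eta_v = 1 - 0.028 * (2.60860436 - 1)
eta_v = 0.955

0.955


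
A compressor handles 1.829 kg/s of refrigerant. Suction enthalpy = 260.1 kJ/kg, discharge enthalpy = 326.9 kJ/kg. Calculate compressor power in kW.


dh = 326.9 - 260.1 = 66.8 kJ/kg
W = m_dot * dh = 1.829 * 66.8 = 122.18 kW

122.18


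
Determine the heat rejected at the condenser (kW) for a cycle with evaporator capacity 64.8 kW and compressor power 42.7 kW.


Q_cond = Q_evap + W
Q_cond = 64.8 + 42.7
Q_cond = 107.5 kW

107.5


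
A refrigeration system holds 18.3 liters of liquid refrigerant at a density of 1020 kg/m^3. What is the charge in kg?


Charge = V * rho / 1000
Charge = 18.3 * 1020 / 1000
Charge = 18.67 kg

18.67


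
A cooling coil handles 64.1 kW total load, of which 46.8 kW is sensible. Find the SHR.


SHR = Q_sensible / Q_total
SHR = 46.8 / 64.1
SHR = 0.73

0.73


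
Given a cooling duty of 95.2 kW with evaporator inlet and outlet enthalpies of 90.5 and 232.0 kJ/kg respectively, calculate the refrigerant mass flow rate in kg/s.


dh = 232.0 - 90.5 = 141.5 kJ/kg
m_dot = Q / dh = 95.2 / 141.5 = 0.6728 kg/s

0.6728


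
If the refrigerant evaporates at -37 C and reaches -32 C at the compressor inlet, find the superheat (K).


Superheat = T_suction - T_evap
Superheat = -32 - (-37)
Superheat = 5 K

5


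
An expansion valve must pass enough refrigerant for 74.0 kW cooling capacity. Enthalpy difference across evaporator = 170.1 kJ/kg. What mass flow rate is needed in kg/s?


m_dot = Q / dh
m_dot = 74.0 / 170.1
m_dot = 0.435 kg/s

0.435


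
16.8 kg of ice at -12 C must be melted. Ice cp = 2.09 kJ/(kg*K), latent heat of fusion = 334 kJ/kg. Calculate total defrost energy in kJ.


Sensible heat = cp * dT = 2.09 * 12 = 25.08 kJ/kg
Total per kg = 25.08 + 334 = 359.08 kJ/kg
Q = m * total = 16.8 * 359.08
Q = 6032.5 kJ

6032.5


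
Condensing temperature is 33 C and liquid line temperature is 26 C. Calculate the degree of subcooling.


Subcooling = T_cond - T_liquid
Subcooling = 33 - 26
Subcooling = 7 K

7


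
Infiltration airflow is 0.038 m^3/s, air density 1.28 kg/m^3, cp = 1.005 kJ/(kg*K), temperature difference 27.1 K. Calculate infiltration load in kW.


Q = V_dot * rho * cp * dT
Q = 0.038 * 1.28 * 1.005 * 27.1
Q = 1.325 kW

1.325


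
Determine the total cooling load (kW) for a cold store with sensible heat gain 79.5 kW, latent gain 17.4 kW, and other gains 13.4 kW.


Q_total = Q_s + Q_l + Q_misc
Q_total = 79.5 + 17.4 + 13.4
Q_total = 110.3 kW

110.3


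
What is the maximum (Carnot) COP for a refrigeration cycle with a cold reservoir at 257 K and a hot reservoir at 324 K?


dT = 324 - 257 = 67 K
COP_carnot = T_cold / dT = 257 / 67
COP_carnot = 3.836

3.836


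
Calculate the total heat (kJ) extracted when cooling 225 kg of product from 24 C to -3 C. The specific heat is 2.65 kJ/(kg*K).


dT = 24 - (-3) = 27 K
Q = m * cp * dT = 225 * 2.65 * 27
Q = 16099 kJ

16099


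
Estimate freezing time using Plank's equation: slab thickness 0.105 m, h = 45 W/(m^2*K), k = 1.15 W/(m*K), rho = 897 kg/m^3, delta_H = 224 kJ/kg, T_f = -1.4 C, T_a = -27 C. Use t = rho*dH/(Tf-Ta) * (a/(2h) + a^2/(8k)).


dT = -1.4 - (-27) = 25.6 K
term1 = a/(2h) = 0.105/(2*45) = 0.001166666667
term2 = a^2/(8k) = 0.105^2/(8*1.15) = 0.001198369565
t = rho*dH*1000/dT * (term1 + term2)
t = 897*224*1000/25.6 * (0.001166666667 + 0.001198369565)
t = 18563 s

18563


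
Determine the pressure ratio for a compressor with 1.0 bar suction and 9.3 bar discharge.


PR = P_high / P_low
PR = 9.3 / 1.0
PR = 9.3

9.3


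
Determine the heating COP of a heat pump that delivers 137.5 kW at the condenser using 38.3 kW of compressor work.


COP_hp = Q_cond / W
COP_hp = 137.5 / 38.3
COP_hp = 3.59

3.59


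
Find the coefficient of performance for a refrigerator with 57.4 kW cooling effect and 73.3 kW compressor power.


COP = Q_evap / W
COP = 57.4 / 73.3
COP = 0.783

0.783


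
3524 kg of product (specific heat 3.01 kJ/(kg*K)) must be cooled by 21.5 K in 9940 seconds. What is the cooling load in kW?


Q = m * cp * dT / t
Q = 3524 * 3.01 * 21.5 / 9940
Q = 22.943 kW

22.943


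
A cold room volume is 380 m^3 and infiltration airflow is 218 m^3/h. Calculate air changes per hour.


ACH = flow / volume
ACH = 218 / 380
ACH = 0.574

0.574


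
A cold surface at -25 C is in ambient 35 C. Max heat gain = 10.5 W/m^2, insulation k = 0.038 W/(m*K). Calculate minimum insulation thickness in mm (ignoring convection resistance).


dT = 35 - (-25) = 60 K
thickness = k * dT / q_max * 1000
thickness = 0.038 * 60 / 10.5 * 1000
thickness = 217.1 mm

217.1


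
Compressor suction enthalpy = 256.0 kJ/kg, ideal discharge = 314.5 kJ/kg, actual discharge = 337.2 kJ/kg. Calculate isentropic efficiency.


dh_ideal = 314.5 - 256.0 = 58.5 kJ/kg
dh_actual = 337.2 - 256.0 = 81.2 kJ/kg
eta_s = dh_ideal / dh_actual = 58.5 / 81.2
eta_s = 0.7204

0.7204


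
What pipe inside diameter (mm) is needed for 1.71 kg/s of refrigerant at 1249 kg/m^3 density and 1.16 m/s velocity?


A = m_dot / (rho * v) = 1.71 / (1249 * 1.16) = 0.001180254548 m^2
d = sqrt(4*A/pi) * 1000
d = 38.8 mm

38.8


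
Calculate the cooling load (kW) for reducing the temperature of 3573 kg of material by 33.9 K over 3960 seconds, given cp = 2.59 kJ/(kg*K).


Q = m * cp * dT / t
Q = 3573 * 2.59 * 33.9 / 3960
Q = 79.22 kW

79.22


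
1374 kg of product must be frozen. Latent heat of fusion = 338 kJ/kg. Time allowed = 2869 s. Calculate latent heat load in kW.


Q_lat = m * h_fg / t
Q_lat = 1374 * 338 / 2869
Q_lat = 161.87 kW

161.87


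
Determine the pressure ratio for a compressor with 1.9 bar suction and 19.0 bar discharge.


PR = P_high / P_low
PR = 19.0 / 1.9
PR = 10.0

10.0


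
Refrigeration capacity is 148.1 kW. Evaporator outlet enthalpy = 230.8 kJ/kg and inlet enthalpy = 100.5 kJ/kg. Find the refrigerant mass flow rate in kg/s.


dh = 230.8 - 100.5 = 130.3 kJ/kg
m_dot = Q / dh = 148.1 / 130.3 = 1.1366 kg/s

1.1366


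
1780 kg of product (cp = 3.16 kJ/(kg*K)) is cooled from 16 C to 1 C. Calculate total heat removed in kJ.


dT = 16 - (1) = 15 K
Q = m * cp * dT = 1780 * 3.16 * 15
Q = 84372 kJ

84372


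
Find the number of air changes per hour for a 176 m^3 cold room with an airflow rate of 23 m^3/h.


ACH = flow / volume
ACH = 23 / 176
ACH = 0.131

0.131


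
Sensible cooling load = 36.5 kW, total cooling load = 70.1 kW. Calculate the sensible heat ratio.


SHR = Q_sensible / Q_total
SHR = 36.5 / 70.1
SHR = 0.521

0.521


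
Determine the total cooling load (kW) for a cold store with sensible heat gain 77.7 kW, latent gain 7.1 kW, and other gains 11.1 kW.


Q_total = Q_s + Q_l + Q_misc
Q_total = 77.7 + 7.1 + 11.1
Q_total = 95.9 kW

95.9


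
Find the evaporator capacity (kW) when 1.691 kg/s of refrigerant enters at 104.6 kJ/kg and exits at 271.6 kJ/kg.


dh = 271.6 - 104.6 = 167.0 kJ/kg
Q_evap = m_dot * dh = 1.691 * 167.0
Q_evap = 282.4 kW

282.4


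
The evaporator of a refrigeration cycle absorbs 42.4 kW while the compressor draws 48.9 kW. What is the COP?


COP = Q_evap / W
COP = 42.4 / 48.9
COP = 0.867

0.867


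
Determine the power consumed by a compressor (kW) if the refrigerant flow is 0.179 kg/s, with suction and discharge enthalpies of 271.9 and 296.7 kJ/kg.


dh = 296.7 - 271.9 = 24.8 kJ/kg
W = m_dot * dh = 0.179 * 24.8 = 4.44 kW

4.44


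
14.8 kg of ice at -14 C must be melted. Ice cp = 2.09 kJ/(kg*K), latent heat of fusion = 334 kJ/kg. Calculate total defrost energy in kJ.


Sensible heat = cp * dT = 2.09 * 14 = 29.26 kJ/kg
Total per kg = 29.26 + 334 = 363.26 kJ/kg
Q = m * total = 14.8 * 363.26
Q = 5376.2 kJ

5376.2


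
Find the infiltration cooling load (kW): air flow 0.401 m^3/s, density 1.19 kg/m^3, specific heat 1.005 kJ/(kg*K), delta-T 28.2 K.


Q = V_dot * rho * cp * dT
Q = 0.401 * 1.19 * 1.005 * 28.2
Q = 13.524 kW

13.524


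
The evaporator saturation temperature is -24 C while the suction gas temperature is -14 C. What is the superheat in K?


Superheat = T_suction - T_evap
Superheat = -14 - (-24)
Superheat = 10 K

10


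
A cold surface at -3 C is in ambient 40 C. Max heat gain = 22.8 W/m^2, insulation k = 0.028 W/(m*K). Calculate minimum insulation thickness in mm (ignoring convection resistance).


dT = 40 - (-3) = 43 K
thickness = k * dT / q_max * 1000
thickness = 0.028 * 43 / 22.8 * 1000
thickness = 52.8 mm

52.8


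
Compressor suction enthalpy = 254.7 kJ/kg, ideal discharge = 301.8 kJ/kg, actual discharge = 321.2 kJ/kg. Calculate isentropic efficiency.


dh_ideal = 301.8 - 254.7 = 47.1 kJ/kg
dh_actual = 321.2 - 254.7 = 66.5 kJ/kg
eta_s = dh_ideal / dh_actual = 47.1 / 66.5
eta_s = 0.7083

0.7083


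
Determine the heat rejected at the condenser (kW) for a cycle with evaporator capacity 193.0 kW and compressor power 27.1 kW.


Q_cond = Q_evap + W
Q_cond = 193.0 + 27.1
Q_cond = 220.1 kW

220.1


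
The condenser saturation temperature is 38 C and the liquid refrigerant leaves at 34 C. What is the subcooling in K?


Subcooling = T_cond - T_liquid
Subcooling = 38 - 34
Subcooling = 4 K

4


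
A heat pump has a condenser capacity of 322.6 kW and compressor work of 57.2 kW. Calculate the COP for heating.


COP_hp = Q_cond / W
COP_hp = 322.6 / 57.2
COP_hp = 5.64

5.64


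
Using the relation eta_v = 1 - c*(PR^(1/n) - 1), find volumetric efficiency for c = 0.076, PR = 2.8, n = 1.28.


PR^(1/n) = 2.8^(1/1.28) = 2.23533291
eta_v = 1 - 0.076 * (2.23533291 - 1)
eta_v = 0.9061

0.9061


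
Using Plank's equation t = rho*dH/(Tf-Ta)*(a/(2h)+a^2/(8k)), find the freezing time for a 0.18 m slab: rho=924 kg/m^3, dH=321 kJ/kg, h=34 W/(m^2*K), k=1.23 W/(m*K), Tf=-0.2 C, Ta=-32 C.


dT = -0.2 - (-32) = 31.8 K
term1 = a/(2h) = 0.18/(2*34) = 0.002647058824
term2 = a^2/(8k) = 0.18^2/(8*1.23) = 0.003292682927
t = rho*dH*1000/dT * (term1 + term2)
t = 924*321*1000/31.8 * (0.002647058824 + 0.003292682927)
t = 55401 s

55401


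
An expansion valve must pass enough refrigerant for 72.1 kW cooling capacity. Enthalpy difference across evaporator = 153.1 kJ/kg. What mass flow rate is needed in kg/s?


m_dot = Q / dh
m_dot = 72.1 / 153.1
m_dot = 0.4709 kg/s

0.4709


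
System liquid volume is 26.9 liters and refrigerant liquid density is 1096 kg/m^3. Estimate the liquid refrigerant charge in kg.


Charge = V * rho / 1000
Charge = 26.9 * 1096 / 1000
Charge = 29.48 kg

29.48


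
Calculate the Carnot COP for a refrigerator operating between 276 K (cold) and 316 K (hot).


dT = 316 - 276 = 40 K
COP_carnot = T_cold / dT = 276 / 40
COP_carnot = 6.9

6.9


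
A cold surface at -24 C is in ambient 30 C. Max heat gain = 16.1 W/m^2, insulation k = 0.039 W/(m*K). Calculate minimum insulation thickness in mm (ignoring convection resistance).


dT = 30 - (-24) = 54 K
thickness = k * dT / q_max * 1000
thickness = 0.039 * 54 / 16.1 * 1000
thickness = 130.8 mm

130.8


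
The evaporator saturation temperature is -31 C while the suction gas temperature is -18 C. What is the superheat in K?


Superheat = T_suction - T_evap
Superheat = -18 - (-31)
Superheat = 13 K

13


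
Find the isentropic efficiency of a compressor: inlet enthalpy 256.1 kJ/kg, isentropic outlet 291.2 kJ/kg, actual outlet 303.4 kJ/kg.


dh_ideal = 291.2 - 256.1 = 35.1 kJ/kg
dh_actual = 303.4 - 256.1 = 47.3 kJ/kg
eta_s = dh_ideal / dh_actual = 35.1 / 47.3
eta_s = 0.7421

0.7421


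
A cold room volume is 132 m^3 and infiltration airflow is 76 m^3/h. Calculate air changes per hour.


ACH = flow / volume
ACH = 76 / 132
ACH = 0.576

0.576


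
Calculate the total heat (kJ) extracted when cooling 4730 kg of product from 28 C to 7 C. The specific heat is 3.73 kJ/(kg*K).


dT = 28 - (7) = 21 K
Q = m * cp * dT = 4730 * 3.73 * 21
Q = 370501 kJ

370501


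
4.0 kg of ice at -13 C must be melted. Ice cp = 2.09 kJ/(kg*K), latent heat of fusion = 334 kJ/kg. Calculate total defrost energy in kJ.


Sensible heat = cp * dT = 2.09 * 13 = 27.17 kJ/kg
Total per kg = 27.17 + 334 = 361.17 kJ/kg
Q = m * total = 4.0 * 361.17
Q = 1444.7 kJ

1444.7


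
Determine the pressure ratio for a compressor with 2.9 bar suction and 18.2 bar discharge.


PR = P_high / P_low
PR = 18.2 / 2.9
PR = 6.276

6.276


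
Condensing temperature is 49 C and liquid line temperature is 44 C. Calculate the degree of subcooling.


Subcooling = T_cond - T_liquid
Subcooling = 49 - 44
Subcooling = 5 K

5


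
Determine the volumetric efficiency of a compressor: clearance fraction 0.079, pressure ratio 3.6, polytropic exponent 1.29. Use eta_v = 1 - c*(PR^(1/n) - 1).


PR^(1/n) = 3.6^(1/1.29) = 2.69924465
eta_v = 1 - 0.079 * (2.69924465 - 1)
eta_v = 0.8658

0.8658


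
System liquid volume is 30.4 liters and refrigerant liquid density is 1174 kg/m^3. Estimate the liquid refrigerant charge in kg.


Charge = V * rho / 1000
Charge = 30.4 * 1174 / 1000
Charge = 35.69 kg

35.69


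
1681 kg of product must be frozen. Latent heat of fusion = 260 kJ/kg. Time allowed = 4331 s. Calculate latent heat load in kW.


Q_lat = m * h_fg / t
Q_lat = 1681 * 260 / 4331
Q_lat = 100.91 kW

100.91


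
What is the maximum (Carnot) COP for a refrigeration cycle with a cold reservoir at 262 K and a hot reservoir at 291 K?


dT = 291 - 262 = 29 K
COP_carnot = T_cold / dT = 262 / 29
COP_carnot = 9.034

9.034


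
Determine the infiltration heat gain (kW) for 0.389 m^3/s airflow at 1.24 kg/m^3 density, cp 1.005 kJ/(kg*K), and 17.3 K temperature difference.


Q = V_dot * rho * cp * dT
Q = 0.389 * 1.24 * 1.005 * 17.3
Q = 8.387 kW

8.387


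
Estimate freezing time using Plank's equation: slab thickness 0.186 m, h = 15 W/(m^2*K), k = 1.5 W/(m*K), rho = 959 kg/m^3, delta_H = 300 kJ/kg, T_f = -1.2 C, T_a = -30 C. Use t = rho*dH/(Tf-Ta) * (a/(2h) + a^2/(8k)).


dT = -1.2 - (-30) = 28.8 K
term1 = a/(2h) = 0.186/(2*15) = 0.0062
term2 = a^2/(8k) = 0.186^2/(8*1.5) = 0.002883
t = rho*dH*1000/dT * (term1 + term2)
t = 959*300*1000/28.8 * (0.0062 + 0.002883)
t = 90735 s

90735


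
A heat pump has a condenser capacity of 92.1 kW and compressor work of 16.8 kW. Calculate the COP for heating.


COP_hp = Q_cond / W
COP_hp = 92.1 / 16.8
COP_hp = 5.482

5.482
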